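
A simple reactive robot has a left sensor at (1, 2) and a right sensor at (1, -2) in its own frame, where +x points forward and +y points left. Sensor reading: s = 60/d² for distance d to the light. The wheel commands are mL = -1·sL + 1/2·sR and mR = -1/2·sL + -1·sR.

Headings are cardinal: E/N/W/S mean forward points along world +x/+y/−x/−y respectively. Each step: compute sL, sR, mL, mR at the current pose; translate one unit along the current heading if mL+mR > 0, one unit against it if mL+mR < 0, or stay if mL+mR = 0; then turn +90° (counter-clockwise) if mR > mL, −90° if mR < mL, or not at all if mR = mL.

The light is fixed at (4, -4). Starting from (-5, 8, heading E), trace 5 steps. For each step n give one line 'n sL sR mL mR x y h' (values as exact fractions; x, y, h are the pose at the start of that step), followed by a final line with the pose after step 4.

n=0: pose=(-5,8,E); sL=3/13, sR=15/41; mL=-51/1066, mR=-513/1066; mL+mR=-282/533 → advance -1; mR−mL=-231/533 → turn -1·90°
n=1: pose=(-6,8,S); sL=12/37, sR=12/53; mL=-414/1961, mR=-762/1961; mL+mR=-1176/1961 → advance -1; mR−mL=-348/1961 → turn -1·90°
n=2: pose=(-6,9,W); sL=30/121, sR=30/173; mL=-3375/20933, mR=-6225/20933; mL+mR=-9600/20933 → advance -1; mR−mL=-2850/20933 → turn -1·90°
n=3: pose=(-5,9,N); sL=60/317, sR=12/49; mL=-1038/15533, mR=-5274/15533; mL+mR=-6312/15533 → advance -1; mR−mL=-4236/15533 → turn -1·90°
n=4: pose=(-5,8,E); sL=3/13, sR=15/41; mL=-51/1066, mR=-513/1066; mL+mR=-282/533 → advance -1; mR−mL=-231/533 → turn -1·90°

0 3/13 15/41 -51/1066 -513/1066 -5 8 E
1 12/37 12/53 -414/1961 -762/1961 -6 8 S
2 30/121 30/173 -3375/20933 -6225/20933 -6 9 W
3 60/317 12/49 -1038/15533 -5274/15533 -5 9 N
4 3/13 15/41 -51/1066 -513/1066 -5 8 E
final -6 8 S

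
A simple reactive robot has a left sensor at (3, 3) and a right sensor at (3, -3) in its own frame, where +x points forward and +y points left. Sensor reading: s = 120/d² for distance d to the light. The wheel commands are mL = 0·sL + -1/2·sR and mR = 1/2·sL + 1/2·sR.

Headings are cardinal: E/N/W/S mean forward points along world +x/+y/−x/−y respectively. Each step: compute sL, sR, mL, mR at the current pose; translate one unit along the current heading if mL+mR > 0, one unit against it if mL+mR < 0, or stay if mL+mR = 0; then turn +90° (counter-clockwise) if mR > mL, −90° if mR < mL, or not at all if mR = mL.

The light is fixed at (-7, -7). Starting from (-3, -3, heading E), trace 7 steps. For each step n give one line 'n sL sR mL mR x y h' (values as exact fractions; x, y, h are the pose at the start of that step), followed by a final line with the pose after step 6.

0 60/49 12/5 -6/5 444/245 -3 -3 E
1 120/53 120/113 -60/113 9960/5989 -2 -3 N
2 15 30/17 -15/17 285/34 -2 -2 W
3 120/53 24 -12 696/53 -3 -2 S
4 60/49 12/5 -6/5 444/245 -3 -3 E
5 120/53 120/113 -60/113 9960/5989 -2 -3 N
6 15 30/17 -15/17 285/34 -2 -2 W
final -3 -2 S

n=0: pose=(-3,-3,E); sL=60/49, sR=12/5; mL=-6/5, mR=444/245; mL+mR=30/49 → advance +1; mR−mL=738/245 → turn +1·90°
n=1: pose=(-2,-3,N); sL=120/53, sR=120/113; mL=-60/113, mR=9960/5989; mL+mR=60/53 → advance +1; mR−mL=13140/5989 → turn +1·90°
n=2: pose=(-2,-2,W); sL=15, sR=30/17; mL=-15/17, mR=285/34; mL+mR=15/2 → advance +1; mR−mL=315/34 → turn +1·90°
n=3: pose=(-3,-2,S); sL=120/53, sR=24; mL=-12, mR=696/53; mL+mR=60/53 → advance +1; mR−mL=1332/53 → turn +1·90°
n=4: pose=(-3,-3,E); sL=60/49, sR=12/5; mL=-6/5, mR=444/245; mL+mR=30/49 → advance +1; mR−mL=738/245 → turn +1·90°
n=5: pose=(-2,-3,N); sL=120/53, sR=120/113; mL=-60/113, mR=9960/5989; mL+mR=60/53 → advance +1; mR−mL=13140/5989 → turn +1·90°
n=6: pose=(-2,-2,W); sL=15, sR=30/17; mL=-15/17, mR=285/34; mL+mR=15/2 → advance +1; mR−mL=315/34 → turn +1·90°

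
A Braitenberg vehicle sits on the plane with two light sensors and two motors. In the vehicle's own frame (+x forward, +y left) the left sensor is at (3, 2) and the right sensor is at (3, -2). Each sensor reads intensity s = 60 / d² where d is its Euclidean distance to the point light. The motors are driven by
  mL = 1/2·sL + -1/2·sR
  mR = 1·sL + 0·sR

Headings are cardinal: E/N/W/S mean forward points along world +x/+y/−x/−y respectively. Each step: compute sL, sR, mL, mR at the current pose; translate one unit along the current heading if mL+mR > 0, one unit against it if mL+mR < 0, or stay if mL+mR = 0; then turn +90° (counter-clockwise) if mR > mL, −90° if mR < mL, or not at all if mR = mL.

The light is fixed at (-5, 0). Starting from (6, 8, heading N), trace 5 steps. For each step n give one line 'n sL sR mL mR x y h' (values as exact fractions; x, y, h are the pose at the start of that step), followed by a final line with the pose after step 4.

0 30/101 6/29 132/2929 30/101 6 8 N
1 60/113 12/37 432/4181 60/113 6 9 W
2 1/3 3/5 -2/15 1/3 5 9 S
3 60/269 12/41 -384/11029 60/269 5 8 E
4 30/101 6/29 132/2929 30/101 6 8 N
final 6 9 W

n=0: pose=(6,8,N); sL=30/101, sR=6/29; mL=132/2929, mR=30/101; mL+mR=1002/2929 → advance +1; mR−mL=738/2929 → turn +1·90°
n=1: pose=(6,9,W); sL=60/113, sR=12/37; mL=432/4181, mR=60/113; mL+mR=2652/4181 → advance +1; mR−mL=1788/4181 → turn +1·90°
n=2: pose=(5,9,S); sL=1/3, sR=3/5; mL=-2/15, mR=1/3; mL+mR=1/5 → advance +1; mR−mL=7/15 → turn +1·90°
n=3: pose=(5,8,E); sL=60/269, sR=12/41; mL=-384/11029, mR=60/269; mL+mR=2076/11029 → advance +1; mR−mL=2844/11029 → turn +1·90°
n=4: pose=(6,8,N); sL=30/101, sR=6/29; mL=132/2929, mR=30/101; mL+mR=1002/2929 → advance +1; mR−mL=738/2929 → turn +1·90°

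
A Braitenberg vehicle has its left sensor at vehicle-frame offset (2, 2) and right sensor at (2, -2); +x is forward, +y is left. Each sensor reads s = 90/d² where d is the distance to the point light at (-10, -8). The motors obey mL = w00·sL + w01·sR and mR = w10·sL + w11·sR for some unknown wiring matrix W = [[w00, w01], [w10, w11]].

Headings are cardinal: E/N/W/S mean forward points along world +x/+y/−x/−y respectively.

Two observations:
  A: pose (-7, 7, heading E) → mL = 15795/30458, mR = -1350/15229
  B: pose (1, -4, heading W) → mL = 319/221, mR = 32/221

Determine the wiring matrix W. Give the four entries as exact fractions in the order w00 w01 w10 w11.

1 1/2 1/2 -1/2

obs A: pose=(-7,7,E) → sL=45/157, sR=45/97, mL=15795/30458, mR=-1350/15229
obs B: pose=(1,-4,W) → sL=18/17, sR=10/13, mL=319/221, mR=32/221
sensor matrix S = [[45/157, 45/97], [18/17, 10/13]]; det S = -911160/3365609
solve [mL_A; mL_B] = S·[w00; w01] and [mR_A; mR_B] = S·[w10; w11]:
  w00 = 1, w01 = 1/2, w10 = 1/2, w11 = -1/2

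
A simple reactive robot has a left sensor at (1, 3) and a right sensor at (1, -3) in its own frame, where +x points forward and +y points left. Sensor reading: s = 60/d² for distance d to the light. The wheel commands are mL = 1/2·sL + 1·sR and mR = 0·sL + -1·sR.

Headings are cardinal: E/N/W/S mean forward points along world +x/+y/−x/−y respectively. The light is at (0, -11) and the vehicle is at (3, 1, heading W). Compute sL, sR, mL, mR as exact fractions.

left sensor world pos  = (2, -2); dL² = 85
right sensor world pos = (2, 4); dR² = 229
sL = 60/85 = 12/17
sR = 60/229 = 60/229
mL = 1/2·sL + 1·sR = 2394/3893
mR = 0·sL + -1·sR = -60/229

12/17 60/229 2394/3893 -60/229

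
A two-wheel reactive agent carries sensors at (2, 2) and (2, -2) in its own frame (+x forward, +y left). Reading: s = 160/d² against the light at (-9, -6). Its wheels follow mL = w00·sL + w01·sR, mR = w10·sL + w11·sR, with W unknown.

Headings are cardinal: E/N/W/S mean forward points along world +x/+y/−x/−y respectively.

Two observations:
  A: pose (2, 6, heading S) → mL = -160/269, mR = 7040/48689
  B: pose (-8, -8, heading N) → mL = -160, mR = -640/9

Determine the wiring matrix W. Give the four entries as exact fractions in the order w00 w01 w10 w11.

-1 0 -1/2 1/2

obs A: pose=(2,6,S) → sL=160/269, sR=160/181, mL=-160/269, mR=7040/48689
obs B: pose=(-8,-8,N) → sL=160, sR=160/9, mL=-160, mR=-640/9
sensor matrix S = [[160/269, 160/181], [160, 160/9]]; det S = -57344000/438201
solve [mL_A; mL_B] = S·[w00; w01] and [mR_A; mR_B] = S·[w10; w11]:
  w00 = -1, w01 = 0, w10 = -1/2, w11 = 1/2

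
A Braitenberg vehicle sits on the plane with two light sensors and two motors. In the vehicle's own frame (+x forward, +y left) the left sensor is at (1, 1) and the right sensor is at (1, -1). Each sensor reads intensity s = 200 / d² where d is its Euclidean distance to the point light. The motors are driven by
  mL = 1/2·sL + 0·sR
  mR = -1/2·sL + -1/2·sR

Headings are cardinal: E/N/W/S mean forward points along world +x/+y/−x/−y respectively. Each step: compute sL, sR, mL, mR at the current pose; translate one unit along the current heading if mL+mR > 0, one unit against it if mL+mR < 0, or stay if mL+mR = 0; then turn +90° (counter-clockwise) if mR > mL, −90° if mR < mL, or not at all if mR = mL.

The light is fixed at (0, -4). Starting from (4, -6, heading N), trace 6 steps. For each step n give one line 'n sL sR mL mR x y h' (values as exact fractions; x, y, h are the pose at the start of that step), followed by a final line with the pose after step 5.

0 20 100/13 10 -180/13 4 -6 N
1 200/29 200/41 100/29 -7000/1189 4 -7 E
2 25/4 10 25/8 -65/8 3 -7 S
3 200/13 40 100/13 -360/13 3 -6 W
4 20 100/13 10 -180/13 4 -6 N
5 200/29 200/41 100/29 -7000/1189 4 -7 E
final 3 -7 S

n=0: pose=(4,-6,N); sL=20, sR=100/13; mL=10, mR=-180/13; mL+mR=-50/13 → advance -1; mR−mL=-310/13 → turn -1·90°
n=1: pose=(4,-7,E); sL=200/29, sR=200/41; mL=100/29, mR=-7000/1189; mL+mR=-100/41 → advance -1; mR−mL=-11100/1189 → turn -1·90°
n=2: pose=(3,-7,S); sL=25/4, sR=10; mL=25/8, mR=-65/8; mL+mR=-5 → advance -1; mR−mL=-45/4 → turn -1·90°
n=3: pose=(3,-6,W); sL=200/13, sR=40; mL=100/13, mR=-360/13; mL+mR=-20 → advance -1; mR−mL=-460/13 → turn -1·90°
n=4: pose=(4,-6,N); sL=20, sR=100/13; mL=10, mR=-180/13; mL+mR=-50/13 → advance -1; mR−mL=-310/13 → turn -1·90°
n=5: pose=(4,-7,E); sL=200/29, sR=200/41; mL=100/29, mR=-7000/1189; mL+mR=-100/41 → advance -1; mR−mL=-11100/1189 → turn -1·90°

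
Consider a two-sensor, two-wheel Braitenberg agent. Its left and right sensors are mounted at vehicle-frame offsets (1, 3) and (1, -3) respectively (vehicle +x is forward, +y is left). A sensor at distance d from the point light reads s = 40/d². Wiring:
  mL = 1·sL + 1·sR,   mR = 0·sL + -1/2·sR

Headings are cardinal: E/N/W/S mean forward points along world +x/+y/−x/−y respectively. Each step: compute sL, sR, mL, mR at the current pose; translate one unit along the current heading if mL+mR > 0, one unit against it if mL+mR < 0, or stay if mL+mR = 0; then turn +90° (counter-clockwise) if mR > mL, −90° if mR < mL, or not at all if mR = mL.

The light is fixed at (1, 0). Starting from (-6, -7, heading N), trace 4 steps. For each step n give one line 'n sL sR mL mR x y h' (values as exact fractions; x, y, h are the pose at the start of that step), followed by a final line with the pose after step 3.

n=0: pose=(-6,-7,N); sL=5/17, sR=10/13; mL=235/221, mR=-5/13; mL+mR=150/221 → advance +1; mR−mL=-320/221 → turn -1·90°
n=1: pose=(-6,-6,E); sL=8/9, sR=40/117; mL=16/13, mR=-20/117; mL+mR=124/117 → advance +1; mR−mL=-164/117 → turn -1·90°
n=2: pose=(-5,-6,S); sL=20/29, sR=4/13; mL=376/377, mR=-2/13; mL+mR=318/377 → advance +1; mR−mL=-434/377 → turn -1·90°
n=3: pose=(-5,-7,W); sL=40/149, sR=8/13; mL=1712/1937, mR=-4/13; mL+mR=1116/1937 → advance +1; mR−mL=-2308/1937 → turn -1·90°

0 5/17 10/13 235/221 -5/13 -6 -7 N
1 8/9 40/117 16/13 -20/117 -6 -6 E
2 20/29 4/13 376/377 -2/13 -5 -6 S
3 40/149 8/13 1712/1937 -4/13 -5 -7 W
final -6 -7 N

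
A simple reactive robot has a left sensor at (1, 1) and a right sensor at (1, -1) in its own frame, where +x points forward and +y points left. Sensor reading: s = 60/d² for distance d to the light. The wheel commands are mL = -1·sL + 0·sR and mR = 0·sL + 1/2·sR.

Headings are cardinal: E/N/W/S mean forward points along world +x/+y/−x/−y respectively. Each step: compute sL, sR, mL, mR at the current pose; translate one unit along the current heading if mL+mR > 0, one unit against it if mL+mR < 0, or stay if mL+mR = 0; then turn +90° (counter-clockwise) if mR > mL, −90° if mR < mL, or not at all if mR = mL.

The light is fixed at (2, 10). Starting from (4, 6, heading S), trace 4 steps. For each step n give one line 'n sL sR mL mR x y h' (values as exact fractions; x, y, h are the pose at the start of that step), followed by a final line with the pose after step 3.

n=0: pose=(4,6,S); sL=30/17, sR=30/13; mL=-30/17, mR=15/13; mL+mR=-135/221 → advance -1; mR−mL=645/221 → turn +1·90°
n=1: pose=(4,7,E); sL=60/13, sR=12/5; mL=-60/13, mR=6/5; mL+mR=-222/65 → advance -1; mR−mL=378/65 → turn +1·90°
n=2: pose=(3,7,N); sL=15, sR=15/2; mL=-15, mR=15/4; mL+mR=-45/4 → advance -1; mR−mL=75/4 → turn +1·90°
n=3: pose=(3,6,W); sL=12/5, sR=20/3; mL=-12/5, mR=10/3; mL+mR=14/15 → advance +1; mR−mL=86/15 → turn +1·90°

0 30/17 30/13 -30/17 15/13 4 6 S
1 60/13 12/5 -60/13 6/5 4 7 E
2 15 15/2 -15 15/4 3 7 N
3 12/5 20/3 -12/5 10/3 3 6 W
final 2 6 S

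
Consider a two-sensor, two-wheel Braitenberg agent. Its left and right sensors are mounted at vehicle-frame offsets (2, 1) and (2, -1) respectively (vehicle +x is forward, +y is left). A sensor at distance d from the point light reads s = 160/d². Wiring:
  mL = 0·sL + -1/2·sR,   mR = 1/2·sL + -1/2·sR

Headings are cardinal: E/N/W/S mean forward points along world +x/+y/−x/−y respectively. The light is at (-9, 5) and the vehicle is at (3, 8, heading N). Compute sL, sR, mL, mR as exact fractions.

80/73 80/97 -40/97 960/7081

left sensor world pos  = (2, 10); dL² = 146
right sensor world pos = (4, 10); dR² = 194
sL = 160/146 = 80/73
sR = 160/194 = 80/97
mL = 0·sL + -1/2·sR = -40/97
mR = 1/2·sL + -1/2·sR = 960/7081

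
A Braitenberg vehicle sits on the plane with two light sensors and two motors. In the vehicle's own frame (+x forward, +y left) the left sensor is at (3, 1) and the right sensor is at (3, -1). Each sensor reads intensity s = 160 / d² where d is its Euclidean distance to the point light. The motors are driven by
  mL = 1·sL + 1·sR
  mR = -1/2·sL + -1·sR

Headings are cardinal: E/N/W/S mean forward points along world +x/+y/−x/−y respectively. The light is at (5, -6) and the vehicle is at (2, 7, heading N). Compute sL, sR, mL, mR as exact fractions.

10/17 8/13 266/221 -201/221

left sensor world pos  = (1, 10); dL² = 272
right sensor world pos = (3, 10); dR² = 260
sL = 160/272 = 10/17
sR = 160/260 = 8/13
mL = 1·sL + 1·sR = 266/221
mR = -1/2·sL + -1·sR = -201/221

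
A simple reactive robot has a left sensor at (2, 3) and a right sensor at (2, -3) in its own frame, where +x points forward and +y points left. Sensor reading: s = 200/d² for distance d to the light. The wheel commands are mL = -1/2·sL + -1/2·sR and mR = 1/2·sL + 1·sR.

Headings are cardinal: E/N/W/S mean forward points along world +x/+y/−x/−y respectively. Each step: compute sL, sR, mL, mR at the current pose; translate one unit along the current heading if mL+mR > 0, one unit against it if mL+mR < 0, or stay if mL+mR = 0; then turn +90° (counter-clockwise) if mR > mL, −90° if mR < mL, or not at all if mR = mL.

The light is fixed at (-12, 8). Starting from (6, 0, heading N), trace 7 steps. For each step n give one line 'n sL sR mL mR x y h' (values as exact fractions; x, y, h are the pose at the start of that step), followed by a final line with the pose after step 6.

0 200/261 200/477 -8200/13833 3700/4611 6 0 N
1 50/89 25/34 -3925/6052 3075/3026 6 1 W
2 200/481 200/277 -75800/133237 123900/133237 5 1 S
3 100/193 100/241 -21700/46513 31350/46513 5 0 E
4 200/261 200/477 -8200/13833 3700/4611 6 0 N
5 50/89 25/34 -3925/6052 3075/3026 6 1 W
6 200/481 200/277 -75800/133237 123900/133237 5 1 S
final 5 0 E

n=0: pose=(6,0,N); sL=200/261, sR=200/477; mL=-8200/13833, mR=3700/4611; mL+mR=100/477 → advance +1; mR−mL=19300/13833 → turn +1·90°
n=1: pose=(6,1,W); sL=50/89, sR=25/34; mL=-3925/6052, mR=3075/3026; mL+mR=25/68 → advance +1; mR−mL=10075/6052 → turn +1·90°
n=2: pose=(5,1,S); sL=200/481, sR=200/277; mL=-75800/133237, mR=123900/133237; mL+mR=100/277 → advance +1; mR−mL=199700/133237 → turn +1·90°
n=3: pose=(5,0,E); sL=100/193, sR=100/241; mL=-21700/46513, mR=31350/46513; mL+mR=50/241 → advance +1; mR−mL=53050/46513 → turn +1·90°
n=4: pose=(6,0,N); sL=200/261, sR=200/477; mL=-8200/13833, mR=3700/4611; mL+mR=100/477 → advance +1; mR−mL=19300/13833 → turn +1·90°
n=5: pose=(6,1,W); sL=50/89, sR=25/34; mL=-3925/6052, mR=3075/3026; mL+mR=25/68 → advance +1; mR−mL=10075/6052 → turn +1·90°
n=6: pose=(5,1,S); sL=200/481, sR=200/277; mL=-75800/133237, mR=123900/133237; mL+mR=100/277 → advance +1; mR−mL=199700/133237 → turn +1·90°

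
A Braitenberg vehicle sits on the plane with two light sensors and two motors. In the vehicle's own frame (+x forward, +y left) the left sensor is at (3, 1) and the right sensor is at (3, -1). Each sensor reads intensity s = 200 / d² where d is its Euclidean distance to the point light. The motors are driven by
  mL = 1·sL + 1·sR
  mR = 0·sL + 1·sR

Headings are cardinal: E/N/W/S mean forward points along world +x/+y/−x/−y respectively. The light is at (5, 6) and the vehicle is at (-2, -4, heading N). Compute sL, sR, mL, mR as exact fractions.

200/113 40/17 7920/1921 40/17

left sensor world pos  = (-3, -1); dL² = 113
right sensor world pos = (-1, -1); dR² = 85
sL = 200/113 = 200/113
sR = 200/85 = 40/17
mL = 1·sL + 1·sR = 7920/1921
mR = 0·sL + 1·sR = 40/17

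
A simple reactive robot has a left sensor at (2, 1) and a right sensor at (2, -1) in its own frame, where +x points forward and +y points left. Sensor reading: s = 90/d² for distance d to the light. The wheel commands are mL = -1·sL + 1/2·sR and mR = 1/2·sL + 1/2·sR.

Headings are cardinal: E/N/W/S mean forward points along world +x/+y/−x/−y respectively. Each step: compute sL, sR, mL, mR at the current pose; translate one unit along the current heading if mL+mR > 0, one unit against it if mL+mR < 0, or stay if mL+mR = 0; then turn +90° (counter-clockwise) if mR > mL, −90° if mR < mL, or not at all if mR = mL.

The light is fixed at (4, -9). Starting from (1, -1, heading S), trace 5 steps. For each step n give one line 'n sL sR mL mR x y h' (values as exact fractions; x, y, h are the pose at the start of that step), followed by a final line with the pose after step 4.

n=0: pose=(1,-1,S); sL=9/4, sR=45/26; mL=-18/13, mR=207/104; mL+mR=63/104 → advance +1; mR−mL=27/8 → turn +1·90°
n=1: pose=(1,-2,E); sL=18/13, sR=90/37; mL=-81/481, mR=918/481; mL+mR=837/481 → advance +1; mR−mL=27/13 → turn +1·90°
n=2: pose=(2,-2,N); sL=1, sR=45/41; mL=-37/82, mR=43/41; mL+mR=49/82 → advance +1; mR−mL=3/2 → turn +1·90°
n=3: pose=(2,-1,W); sL=18/13, sR=90/97; mL=-1161/1261, mR=1458/1261; mL+mR=297/1261 → advance +1; mR−mL=27/13 → turn +1·90°
n=4: pose=(1,-1,S); sL=9/4, sR=45/26; mL=-18/13, mR=207/104; mL+mR=63/104 → advance +1; mR−mL=27/8 → turn +1·90°

0 9/4 45/26 -18/13 207/104 1 -1 S
1 18/13 90/37 -81/481 918/481 1 -2 E
2 1 45/41 -37/82 43/41 2 -2 N
3 18/13 90/97 -1161/1261 1458/1261 2 -1 W
4 9/4 45/26 -18/13 207/104 1 -1 S
final 1 -2 E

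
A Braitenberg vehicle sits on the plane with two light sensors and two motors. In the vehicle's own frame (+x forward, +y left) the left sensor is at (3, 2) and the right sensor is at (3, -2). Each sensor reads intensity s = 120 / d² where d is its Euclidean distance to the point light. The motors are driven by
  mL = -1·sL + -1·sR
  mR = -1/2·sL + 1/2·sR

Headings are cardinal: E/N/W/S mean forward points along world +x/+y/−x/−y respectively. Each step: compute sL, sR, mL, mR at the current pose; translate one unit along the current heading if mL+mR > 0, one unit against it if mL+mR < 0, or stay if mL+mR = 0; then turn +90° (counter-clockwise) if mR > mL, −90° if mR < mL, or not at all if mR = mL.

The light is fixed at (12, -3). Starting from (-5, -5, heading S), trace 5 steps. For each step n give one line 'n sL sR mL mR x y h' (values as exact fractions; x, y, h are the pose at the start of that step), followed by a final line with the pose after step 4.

0 12/25 60/193 -3816/4825 -408/4825 -5 -5 S
1 120/197 24/41 -9648/8077 -96/8077 -5 -4 E
2 30/101 6/13 -996/1313 108/1313 -6 -4 N
3 120/457 40/147 -35920/67179 320/67179 -6 -5 W
4 12/25 60/193 -3816/4825 -408/4825 -5 -5 S
final -5 -4 E

n=0: pose=(-5,-5,S); sL=12/25, sR=60/193; mL=-3816/4825, mR=-408/4825; mL+mR=-4224/4825 → advance -1; mR−mL=3408/4825 → turn +1·90°
n=1: pose=(-5,-4,E); sL=120/197, sR=24/41; mL=-9648/8077, mR=-96/8077; mL+mR=-9744/8077 → advance -1; mR−mL=9552/8077 → turn +1·90°
n=2: pose=(-6,-4,N); sL=30/101, sR=6/13; mL=-996/1313, mR=108/1313; mL+mR=-888/1313 → advance -1; mR−mL=1104/1313 → turn +1·90°
n=3: pose=(-6,-5,W); sL=120/457, sR=40/147; mL=-35920/67179, mR=320/67179; mL+mR=-35600/67179 → advance -1; mR−mL=12080/22393 → turn +1·90°
n=4: pose=(-5,-5,S); sL=12/25, sR=60/193; mL=-3816/4825, mR=-408/4825; mL+mR=-4224/4825 → advance -1; mR−mL=3408/4825 → turn +1·90°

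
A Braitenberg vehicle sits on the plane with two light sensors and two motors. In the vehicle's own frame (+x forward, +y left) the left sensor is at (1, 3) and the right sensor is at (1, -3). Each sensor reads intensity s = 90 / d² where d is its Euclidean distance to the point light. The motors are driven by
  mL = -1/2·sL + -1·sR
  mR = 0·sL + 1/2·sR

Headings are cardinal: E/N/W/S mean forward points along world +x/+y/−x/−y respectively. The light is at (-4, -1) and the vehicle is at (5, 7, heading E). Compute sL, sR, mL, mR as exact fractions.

left sensor world pos  = (6, 10); dL² = 221
right sensor world pos = (6, 4); dR² = 125
sL = 90/221 = 90/221
sR = 90/125 = 18/25
mL = -1/2·sL + -1·sR = -5103/5525
mR = 0·sL + 1/2·sR = 9/25

90/221 18/25 -5103/5525 9/25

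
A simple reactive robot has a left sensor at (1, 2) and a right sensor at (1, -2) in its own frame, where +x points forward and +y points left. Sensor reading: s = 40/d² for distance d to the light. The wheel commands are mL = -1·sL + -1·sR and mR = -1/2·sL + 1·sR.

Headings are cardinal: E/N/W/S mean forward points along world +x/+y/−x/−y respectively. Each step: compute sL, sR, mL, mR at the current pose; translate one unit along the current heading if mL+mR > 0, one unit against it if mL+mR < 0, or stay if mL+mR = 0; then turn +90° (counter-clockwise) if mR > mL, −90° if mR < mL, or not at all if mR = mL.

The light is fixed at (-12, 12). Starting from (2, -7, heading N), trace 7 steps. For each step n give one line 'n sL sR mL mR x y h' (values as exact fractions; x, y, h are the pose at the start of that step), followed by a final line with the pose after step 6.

n=0: pose=(2,-7,N); sL=10/117, sR=2/29; mL=-524/3393, mR=89/3393; mL+mR=-5/39 → advance -1; mR−mL=613/3393 → turn +1·90°
n=1: pose=(2,-8,W); sL=40/653, sR=40/493; mL=-45840/321929, mR=16260/321929; mL+mR=-60/653 → advance -1; mR−mL=62100/321929 → turn +1·90°
n=2: pose=(3,-8,S); sL=4/73, sR=4/61; mL=-536/4453, mR=170/4453; mL+mR=-6/73 → advance -1; mR−mL=706/4453 → turn +1·90°
n=3: pose=(3,-7,E); sL=8/109, sR=40/697; mL=-9936/75973, mR=1572/75973; mL+mR=-12/109 → advance -1; mR−mL=11508/75973 → turn +1·90°
n=4: pose=(2,-7,N); sL=10/117, sR=2/29; mL=-524/3393, mR=89/3393; mL+mR=-5/39 → advance -1; mR−mL=613/3393 → turn +1·90°
n=5: pose=(2,-8,W); sL=40/653, sR=40/493; mL=-45840/321929, mR=16260/321929; mL+mR=-60/653 → advance -1; mR−mL=62100/321929 → turn +1·90°
n=6: pose=(3,-8,S); sL=4/73, sR=4/61; mL=-536/4453, mR=170/4453; mL+mR=-6/73 → advance -1; mR−mL=706/4453 → turn +1·90°

0 10/117 2/29 -524/3393 89/3393 2 -7 N
1 40/653 40/493 -45840/321929 16260/321929 2 -8 W
2 4/73 4/61 -536/4453 170/4453 3 -8 S
3 8/109 40/697 -9936/75973 1572/75973 3 -7 E
4 10/117 2/29 -524/3393 89/3393 2 -7 N
5 40/653 40/493 -45840/321929 16260/321929 2 -8 W
6 4/73 4/61 -536/4453 170/4453 3 -8 S
final 3 -7 E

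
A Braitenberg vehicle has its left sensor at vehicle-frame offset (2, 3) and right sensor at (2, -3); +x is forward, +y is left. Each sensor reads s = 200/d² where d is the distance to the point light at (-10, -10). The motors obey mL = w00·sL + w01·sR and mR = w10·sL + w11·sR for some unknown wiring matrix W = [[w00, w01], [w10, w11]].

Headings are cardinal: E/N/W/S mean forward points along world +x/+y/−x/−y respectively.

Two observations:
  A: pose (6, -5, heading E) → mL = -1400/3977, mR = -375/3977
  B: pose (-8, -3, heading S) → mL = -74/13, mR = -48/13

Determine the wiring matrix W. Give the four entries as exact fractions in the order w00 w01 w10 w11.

obs A: pose=(6,-5,E) → sL=50/97, sR=25/41, mL=-1400/3977, mR=-375/3977
obs B: pose=(-8,-3,S) → sL=4, sR=100/13, mL=-74/13, mR=-48/13
sensor matrix S = [[50/97, 25/41], [4, 100/13]]; det S = 78900/51701
solve [mL_A; mL_B] = S·[w00; w01] and [mR_A; mR_B] = S·[w10; w11]:
  w00 = 1/2, w01 = -1, w10 = 1, w11 = -1

1/2 -1 1 -1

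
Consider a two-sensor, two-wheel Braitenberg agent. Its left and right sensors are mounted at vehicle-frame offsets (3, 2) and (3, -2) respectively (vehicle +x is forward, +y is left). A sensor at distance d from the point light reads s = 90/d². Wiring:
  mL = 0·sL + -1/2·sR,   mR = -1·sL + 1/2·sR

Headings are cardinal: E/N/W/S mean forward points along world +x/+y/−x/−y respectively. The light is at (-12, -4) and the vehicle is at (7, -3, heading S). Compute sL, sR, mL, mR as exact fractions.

18/89 90/293 -45/293 -1269/26077

left sensor world pos  = (9, -6); dL² = 445
right sensor world pos = (5, -6); dR² = 293
sL = 90/445 = 18/89
sR = 90/293 = 90/293
mL = 0·sL + -1/2·sR = -45/293
mR = -1·sL + 1/2·sR = -1269/26077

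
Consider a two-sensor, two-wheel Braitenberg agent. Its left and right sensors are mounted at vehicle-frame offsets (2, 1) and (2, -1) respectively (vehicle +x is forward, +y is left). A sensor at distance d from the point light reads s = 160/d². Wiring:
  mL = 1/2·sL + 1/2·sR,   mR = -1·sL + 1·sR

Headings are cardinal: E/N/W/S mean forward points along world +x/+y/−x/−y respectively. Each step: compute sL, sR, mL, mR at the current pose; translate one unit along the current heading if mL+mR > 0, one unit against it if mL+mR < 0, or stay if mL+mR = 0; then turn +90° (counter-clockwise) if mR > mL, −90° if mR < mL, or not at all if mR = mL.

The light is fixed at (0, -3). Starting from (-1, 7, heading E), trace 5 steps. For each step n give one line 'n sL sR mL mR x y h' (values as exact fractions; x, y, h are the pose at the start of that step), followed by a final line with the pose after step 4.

0 80/61 80/41 4080/2501 1600/2501 -1 7 E
1 32/13 32/13 32/13 0 0 7 S
2 40/17 20/13 430/221 -180/221 0 6 W
3 32/25 160/121 3936/3025 128/3025 -1 6 N
4 80/61 80/41 4080/2501 1600/2501 -1 7 E
final 0 7 S

n=0: pose=(-1,7,E); sL=80/61, sR=80/41; mL=4080/2501, mR=1600/2501; mL+mR=5680/2501 → advance +1; mR−mL=-2480/2501 → turn -1·90°
n=1: pose=(0,7,S); sL=32/13, sR=32/13; mL=32/13, mR=0; mL+mR=32/13 → advance +1; mR−mL=-32/13 → turn -1·90°
n=2: pose=(0,6,W); sL=40/17, sR=20/13; mL=430/221, mR=-180/221; mL+mR=250/221 → advance +1; mR−mL=-610/221 → turn -1·90°
n=3: pose=(-1,6,N); sL=32/25, sR=160/121; mL=3936/3025, mR=128/3025; mL+mR=4064/3025 → advance +1; mR−mL=-3808/3025 → turn -1·90°
n=4: pose=(-1,7,E); sL=80/61, sR=80/41; mL=4080/2501, mR=1600/2501; mL+mR=5680/2501 → advance +1; mR−mL=-2480/2501 → turn -1·90°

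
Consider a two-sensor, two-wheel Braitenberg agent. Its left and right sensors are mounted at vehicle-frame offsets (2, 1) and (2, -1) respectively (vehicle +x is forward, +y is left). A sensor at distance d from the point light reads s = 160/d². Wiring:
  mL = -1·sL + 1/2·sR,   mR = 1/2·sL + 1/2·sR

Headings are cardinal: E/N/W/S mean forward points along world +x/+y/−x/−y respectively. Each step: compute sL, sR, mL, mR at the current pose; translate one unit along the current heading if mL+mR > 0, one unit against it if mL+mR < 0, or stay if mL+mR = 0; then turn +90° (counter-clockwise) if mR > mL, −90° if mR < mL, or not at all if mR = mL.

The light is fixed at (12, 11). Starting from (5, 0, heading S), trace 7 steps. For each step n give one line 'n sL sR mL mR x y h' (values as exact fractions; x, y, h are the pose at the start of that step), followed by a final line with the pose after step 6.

n=0: pose=(5,0,S); sL=32/41, sR=160/233; mL=-4176/9553, mR=7008/9553; mL+mR=2832/9553 → advance +1; mR−mL=48/41 → turn +1·90°
n=1: pose=(5,-1,E); sL=80/73, sR=80/97; mL=-4840/7081, mR=6800/7081; mL+mR=1960/7081 → advance +1; mR−mL=120/73 → turn +1·90°
n=2: pose=(6,-1,N); sL=160/149, sR=32/25; mL=-1616/3725, mR=4384/3725; mL+mR=2768/3725 → advance +1; mR−mL=240/149 → turn +1·90°
n=3: pose=(6,0,W); sL=10/13, sR=40/41; mL=-150/533, mR=465/533; mL+mR=315/533 → advance +1; mR−mL=15/13 → turn +1·90°
n=4: pose=(5,0,S); sL=32/41, sR=160/233; mL=-4176/9553, mR=7008/9553; mL+mR=2832/9553 → advance +1; mR−mL=48/41 → turn +1·90°
n=5: pose=(5,-1,E); sL=80/73, sR=80/97; mL=-4840/7081, mR=6800/7081; mL+mR=1960/7081 → advance +1; mR−mL=120/73 → turn +1·90°
n=6: pose=(6,-1,N); sL=160/149, sR=32/25; mL=-1616/3725, mR=4384/3725; mL+mR=2768/3725 → advance +1; mR−mL=240/149 → turn +1·90°

0 32/41 160/233 -4176/9553 7008/9553 5 0 S
1 80/73 80/97 -4840/7081 6800/7081 5 -1 E
2 160/149 32/25 -1616/3725 4384/3725 6 -1 N
3 10/13 40/41 -150/533 465/533 6 0 W
4 32/41 160/233 -4176/9553 7008/9553 5 0 S
5 80/73 80/97 -4840/7081 6800/7081 5 -1 E
6 160/149 32/25 -1616/3725 4384/3725 6 -1 N
final 6 0 W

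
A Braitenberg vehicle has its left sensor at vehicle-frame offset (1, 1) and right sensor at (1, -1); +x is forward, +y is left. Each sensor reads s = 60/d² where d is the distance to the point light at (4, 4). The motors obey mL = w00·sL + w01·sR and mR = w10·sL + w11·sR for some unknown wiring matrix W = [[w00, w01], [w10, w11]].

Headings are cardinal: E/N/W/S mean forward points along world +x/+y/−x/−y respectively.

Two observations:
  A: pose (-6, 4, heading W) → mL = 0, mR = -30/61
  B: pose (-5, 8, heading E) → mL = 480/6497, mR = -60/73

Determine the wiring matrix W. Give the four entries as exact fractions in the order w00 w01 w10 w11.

-1/2 1/2 0 -1

obs A: pose=(-6,4,W) → sL=30/61, sR=30/61, mL=0, mR=-30/61
obs B: pose=(-5,8,E) → sL=60/89, sR=60/73, mL=480/6497, mR=-60/73
sensor matrix S = [[30/61, 30/61], [60/89, 60/73]]; det S = 28800/396317
solve [mL_A; mL_B] = S·[w00; w01] and [mR_A; mR_B] = S·[w10; w11]:
  w00 = -1/2, w01 = 1/2, w10 = 0, w11 = -1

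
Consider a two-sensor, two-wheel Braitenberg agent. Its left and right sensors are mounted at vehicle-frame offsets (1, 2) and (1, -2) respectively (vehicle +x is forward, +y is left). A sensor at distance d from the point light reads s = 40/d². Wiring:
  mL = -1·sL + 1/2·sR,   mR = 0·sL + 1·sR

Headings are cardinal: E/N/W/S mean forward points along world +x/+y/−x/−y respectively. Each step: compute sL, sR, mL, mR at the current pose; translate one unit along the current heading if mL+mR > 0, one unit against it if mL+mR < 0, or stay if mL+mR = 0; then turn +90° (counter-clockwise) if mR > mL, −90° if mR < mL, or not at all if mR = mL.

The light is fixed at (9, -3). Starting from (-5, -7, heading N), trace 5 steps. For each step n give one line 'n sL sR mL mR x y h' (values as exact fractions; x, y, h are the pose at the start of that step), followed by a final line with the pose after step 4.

n=0: pose=(-5,-7,N); sL=8/53, sR=40/153; mL=-164/8109, mR=40/153; mL+mR=652/2703 → advance +1; mR−mL=2284/8109 → turn +1·90°
n=1: pose=(-5,-6,W); sL=4/25, sR=20/113; mL=-202/2825, mR=20/113; mL+mR=298/2825 → advance +1; mR−mL=702/2825 → turn +1·90°
n=2: pose=(-6,-6,S); sL=8/37, sR=8/61; mL=-340/2257, mR=8/61; mL+mR=-44/2257 → advance -1; mR−mL=636/2257 → turn +1·90°
n=3: pose=(-6,-5,E); sL=10/49, sR=10/53; mL=-285/2597, mR=10/53; mL+mR=205/2597 → advance +1; mR−mL=775/2597 → turn +1·90°
n=4: pose=(-5,-5,N); sL=40/257, sR=8/29; mL=-132/7453, mR=8/29; mL+mR=1924/7453 → advance +1; mR−mL=2188/7453 → turn +1·90°

0 8/53 40/153 -164/8109 40/153 -5 -7 N
1 4/25 20/113 -202/2825 20/113 -5 -6 W
2 8/37 8/61 -340/2257 8/61 -6 -6 S
3 10/49 10/53 -285/2597 10/53 -6 -5 E
4 40/257 8/29 -132/7453 8/29 -5 -5 N
final -5 -4 W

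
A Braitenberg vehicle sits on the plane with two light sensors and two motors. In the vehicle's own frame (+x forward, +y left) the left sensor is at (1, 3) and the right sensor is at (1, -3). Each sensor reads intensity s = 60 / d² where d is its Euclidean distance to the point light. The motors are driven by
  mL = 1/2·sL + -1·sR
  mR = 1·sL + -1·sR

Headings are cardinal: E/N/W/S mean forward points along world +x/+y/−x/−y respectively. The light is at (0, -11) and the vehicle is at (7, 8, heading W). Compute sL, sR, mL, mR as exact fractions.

15/73 3/26 -12/949 171/1898

left sensor world pos  = (6, 5); dL² = 292
right sensor world pos = (6, 11); dR² = 520
sL = 60/292 = 15/73
sR = 60/520 = 3/26
mL = 1/2·sL + -1·sR = -12/949
mR = 1·sL + -1·sR = 171/1898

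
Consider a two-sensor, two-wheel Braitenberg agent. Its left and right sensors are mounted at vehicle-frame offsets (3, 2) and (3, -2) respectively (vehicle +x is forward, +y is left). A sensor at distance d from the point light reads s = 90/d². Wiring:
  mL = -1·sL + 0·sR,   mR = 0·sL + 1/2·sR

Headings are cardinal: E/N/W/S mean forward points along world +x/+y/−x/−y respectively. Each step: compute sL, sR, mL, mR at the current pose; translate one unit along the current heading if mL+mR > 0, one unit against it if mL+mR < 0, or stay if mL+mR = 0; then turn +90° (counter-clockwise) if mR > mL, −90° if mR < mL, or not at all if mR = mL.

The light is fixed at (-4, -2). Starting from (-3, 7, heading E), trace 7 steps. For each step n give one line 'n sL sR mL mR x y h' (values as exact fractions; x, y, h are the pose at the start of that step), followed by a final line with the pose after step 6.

n=0: pose=(-3,7,E); sL=90/137, sR=18/13; mL=-90/137, mR=9/13; mL+mR=63/1781 → advance +1; mR−mL=2403/1781 → turn +1·90°
n=1: pose=(-2,7,N); sL=5/8, sR=9/16; mL=-5/8, mR=9/32; mL+mR=-11/32 → advance -1; mR−mL=29/32 → turn +1·90°
n=2: pose=(-2,6,W); sL=90/37, sR=90/101; mL=-90/37, mR=45/101; mL+mR=-7425/3737 → advance -1; mR−mL=10755/3737 → turn +1·90°
n=3: pose=(-1,6,S); sL=9/5, sR=45/13; mL=-9/5, mR=45/26; mL+mR=-9/130 → advance -1; mR−mL=459/130 → turn +1·90°
n=4: pose=(-1,7,E); sL=90/157, sR=18/17; mL=-90/157, mR=9/17; mL+mR=-117/2669 → advance -1; mR−mL=2943/2669 → turn +1·90°
n=5: pose=(-2,7,N); sL=5/8, sR=9/16; mL=-5/8, mR=9/32; mL+mR=-11/32 → advance -1; mR−mL=29/32 → turn +1·90°
n=6: pose=(-2,6,W); sL=90/37, sR=90/101; mL=-90/37, mR=45/101; mL+mR=-7425/3737 → advance -1; mR−mL=10755/3737 → turn +1·90°

0 90/137 18/13 -90/137 9/13 -3 7 E
1 5/8 9/16 -5/8 9/32 -2 7 N
2 90/37 90/101 -90/37 45/101 -2 6 W
3 9/5 45/13 -9/5 45/26 -1 6 S
4 90/157 18/17 -90/157 9/17 -1 7 E
5 5/8 9/16 -5/8 9/32 -2 7 N
6 90/37 90/101 -90/37 45/101 -2 6 W
final -1 6 S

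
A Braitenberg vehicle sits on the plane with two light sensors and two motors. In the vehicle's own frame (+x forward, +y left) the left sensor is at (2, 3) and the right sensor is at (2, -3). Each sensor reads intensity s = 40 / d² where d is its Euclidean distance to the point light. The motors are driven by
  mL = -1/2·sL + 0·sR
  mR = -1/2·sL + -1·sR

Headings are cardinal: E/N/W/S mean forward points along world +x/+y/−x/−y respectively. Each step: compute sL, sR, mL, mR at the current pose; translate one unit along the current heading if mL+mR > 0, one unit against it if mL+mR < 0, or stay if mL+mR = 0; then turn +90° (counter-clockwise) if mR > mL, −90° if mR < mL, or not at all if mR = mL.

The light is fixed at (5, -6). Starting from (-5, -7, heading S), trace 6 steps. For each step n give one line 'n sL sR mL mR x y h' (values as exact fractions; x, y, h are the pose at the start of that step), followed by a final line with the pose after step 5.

0 20/29 20/89 -10/29 -1470/2581 -5 -7 S
1 40/153 40/153 -20/153 -20/51 -5 -6 W
2 10/37 1 -5/37 -42/37 -4 -6 N
3 40/53 8/13 -20/53 -684/689 -4 -7 E
4 20/29 20/89 -10/29 -1470/2581 -5 -7 S
5 40/153 40/153 -20/153 -20/51 -5 -6 W
final -4 -6 N

n=0: pose=(-5,-7,S); sL=20/29, sR=20/89; mL=-10/29, mR=-1470/2581; mL+mR=-2360/2581 → advance -1; mR−mL=-20/89 → turn -1·90°
n=1: pose=(-5,-6,W); sL=40/153, sR=40/153; mL=-20/153, mR=-20/51; mL+mR=-80/153 → advance -1; mR−mL=-40/153 → turn -1·90°
n=2: pose=(-4,-6,N); sL=10/37, sR=1; mL=-5/37, mR=-42/37; mL+mR=-47/37 → advance -1; mR−mL=-1 → turn -1·90°
n=3: pose=(-4,-7,E); sL=40/53, sR=8/13; mL=-20/53, mR=-684/689; mL+mR=-944/689 → advance -1; mR−mL=-8/13 → turn -1·90°
n=4: pose=(-5,-7,S); sL=20/29, sR=20/89; mL=-10/29, mR=-1470/2581; mL+mR=-2360/2581 → advance -1; mR−mL=-20/89 → turn -1·90°
n=5: pose=(-5,-6,W); sL=40/153, sR=40/153; mL=-20/153, mR=-20/51; mL+mR=-80/153 → advance -1; mR−mL=-40/153 → turn -1·90°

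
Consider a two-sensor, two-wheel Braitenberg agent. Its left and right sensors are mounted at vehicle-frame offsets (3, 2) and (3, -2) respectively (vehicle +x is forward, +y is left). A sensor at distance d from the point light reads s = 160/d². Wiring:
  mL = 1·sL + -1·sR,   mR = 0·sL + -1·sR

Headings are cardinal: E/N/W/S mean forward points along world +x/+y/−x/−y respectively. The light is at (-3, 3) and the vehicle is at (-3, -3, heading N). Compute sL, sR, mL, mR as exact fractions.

left sensor world pos  = (-5, 0); dL² = 13
right sensor world pos = (-1, 0); dR² = 13
sL = 160/13 = 160/13
sR = 160/13 = 160/13
mL = 1·sL + -1·sR = 0
mR = 0·sL + -1·sR = -160/13

160/13 160/13 0 -160/13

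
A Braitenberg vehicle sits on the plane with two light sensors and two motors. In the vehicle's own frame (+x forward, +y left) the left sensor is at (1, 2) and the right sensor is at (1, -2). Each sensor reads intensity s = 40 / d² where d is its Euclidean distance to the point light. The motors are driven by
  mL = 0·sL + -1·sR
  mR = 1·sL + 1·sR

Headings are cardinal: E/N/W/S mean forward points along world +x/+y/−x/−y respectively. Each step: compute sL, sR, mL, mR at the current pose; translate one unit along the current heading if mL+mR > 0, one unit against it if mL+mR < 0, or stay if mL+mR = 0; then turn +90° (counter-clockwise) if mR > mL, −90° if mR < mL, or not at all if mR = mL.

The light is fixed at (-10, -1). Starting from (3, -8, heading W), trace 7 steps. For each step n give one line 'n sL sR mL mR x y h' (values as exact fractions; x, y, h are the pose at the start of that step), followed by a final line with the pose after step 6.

n=0: pose=(3,-8,W); sL=8/45, sR=40/169; mL=-40/169, mR=3152/7605; mL+mR=8/45 → advance +1; mR−mL=4952/7605 → turn +1·90°
n=1: pose=(2,-8,S); sL=2/13, sR=10/41; mL=-10/41, mR=212/533; mL+mR=2/13 → advance +1; mR−mL=342/533 → turn +1·90°
n=2: pose=(2,-9,E); sL=8/41, sR=40/269; mL=-40/269, mR=3792/11029; mL+mR=8/41 → advance +1; mR−mL=5432/11029 → turn +1·90°
n=3: pose=(3,-9,N); sL=4/17, sR=20/137; mL=-20/137, mR=888/2329; mL+mR=4/17 → advance +1; mR−mL=1228/2329 → turn +1·90°
n=4: pose=(3,-8,W); sL=8/45, sR=40/169; mL=-40/169, mR=3152/7605; mL+mR=8/45 → advance +1; mR−mL=4952/7605 → turn +1·90°
n=5: pose=(2,-8,S); sL=2/13, sR=10/41; mL=-10/41, mR=212/533; mL+mR=2/13 → advance +1; mR−mL=342/533 → turn +1·90°
n=6: pose=(2,-9,E); sL=8/41, sR=40/269; mL=-40/269, mR=3792/11029; mL+mR=8/41 → advance +1; mR−mL=5432/11029 → turn +1·90°

0 8/45 40/169 -40/169 3152/7605 3 -8 W
1 2/13 10/41 -10/41 212/533 2 -8 S
2 8/41 40/269 -40/269 3792/11029 2 -9 E
3 4/17 20/137 -20/137 888/2329 3 -9 N
4 8/45 40/169 -40/169 3152/7605 3 -8 W
5 2/13 10/41 -10/41 212/533 2 -8 S
6 8/41 40/269 -40/269 3792/11029 2 -9 E
final 3 -9 N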